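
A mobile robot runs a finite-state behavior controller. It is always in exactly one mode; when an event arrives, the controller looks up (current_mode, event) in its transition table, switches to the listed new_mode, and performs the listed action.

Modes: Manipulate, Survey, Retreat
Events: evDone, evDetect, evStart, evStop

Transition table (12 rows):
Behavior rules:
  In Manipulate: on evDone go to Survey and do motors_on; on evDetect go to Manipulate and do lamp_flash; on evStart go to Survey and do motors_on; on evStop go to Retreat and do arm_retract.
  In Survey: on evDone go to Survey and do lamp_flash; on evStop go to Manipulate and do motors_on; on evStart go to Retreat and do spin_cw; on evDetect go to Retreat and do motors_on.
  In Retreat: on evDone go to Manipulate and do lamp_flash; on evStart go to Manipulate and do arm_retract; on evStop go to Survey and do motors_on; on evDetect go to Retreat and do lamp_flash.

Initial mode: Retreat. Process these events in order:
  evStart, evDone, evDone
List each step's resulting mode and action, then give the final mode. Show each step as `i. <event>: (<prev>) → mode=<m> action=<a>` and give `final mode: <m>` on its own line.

final mode: Survey

1. evStart: (Retreat) → mode=Manipulate action=arm_retract
2. evDone: (Manipulate) → mode=Survey action=motors_on
3. evDone: (Survey) → mode=Survey action=lamp_flash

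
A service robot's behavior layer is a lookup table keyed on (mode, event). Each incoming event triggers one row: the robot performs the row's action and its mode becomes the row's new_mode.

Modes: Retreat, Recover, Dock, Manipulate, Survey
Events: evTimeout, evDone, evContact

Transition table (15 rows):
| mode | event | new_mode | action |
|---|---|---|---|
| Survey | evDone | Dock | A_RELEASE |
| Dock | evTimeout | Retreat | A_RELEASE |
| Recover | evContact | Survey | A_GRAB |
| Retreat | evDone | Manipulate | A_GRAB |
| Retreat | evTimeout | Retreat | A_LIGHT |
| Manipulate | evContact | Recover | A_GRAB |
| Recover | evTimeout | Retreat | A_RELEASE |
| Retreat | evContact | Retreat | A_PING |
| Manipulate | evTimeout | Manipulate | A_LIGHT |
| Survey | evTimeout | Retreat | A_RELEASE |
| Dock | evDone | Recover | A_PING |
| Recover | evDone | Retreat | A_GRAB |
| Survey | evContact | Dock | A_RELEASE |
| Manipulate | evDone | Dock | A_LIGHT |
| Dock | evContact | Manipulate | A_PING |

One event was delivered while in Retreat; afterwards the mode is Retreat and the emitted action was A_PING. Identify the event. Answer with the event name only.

evContact

try evTimeout: (Retreat, evTimeout) → (Retreat, A_LIGHT)
try evDone: (Retreat, evDone) → (Manipulate, A_GRAB)
try evContact: (Retreat, evContact) → (Retreat, A_PING)  ← matches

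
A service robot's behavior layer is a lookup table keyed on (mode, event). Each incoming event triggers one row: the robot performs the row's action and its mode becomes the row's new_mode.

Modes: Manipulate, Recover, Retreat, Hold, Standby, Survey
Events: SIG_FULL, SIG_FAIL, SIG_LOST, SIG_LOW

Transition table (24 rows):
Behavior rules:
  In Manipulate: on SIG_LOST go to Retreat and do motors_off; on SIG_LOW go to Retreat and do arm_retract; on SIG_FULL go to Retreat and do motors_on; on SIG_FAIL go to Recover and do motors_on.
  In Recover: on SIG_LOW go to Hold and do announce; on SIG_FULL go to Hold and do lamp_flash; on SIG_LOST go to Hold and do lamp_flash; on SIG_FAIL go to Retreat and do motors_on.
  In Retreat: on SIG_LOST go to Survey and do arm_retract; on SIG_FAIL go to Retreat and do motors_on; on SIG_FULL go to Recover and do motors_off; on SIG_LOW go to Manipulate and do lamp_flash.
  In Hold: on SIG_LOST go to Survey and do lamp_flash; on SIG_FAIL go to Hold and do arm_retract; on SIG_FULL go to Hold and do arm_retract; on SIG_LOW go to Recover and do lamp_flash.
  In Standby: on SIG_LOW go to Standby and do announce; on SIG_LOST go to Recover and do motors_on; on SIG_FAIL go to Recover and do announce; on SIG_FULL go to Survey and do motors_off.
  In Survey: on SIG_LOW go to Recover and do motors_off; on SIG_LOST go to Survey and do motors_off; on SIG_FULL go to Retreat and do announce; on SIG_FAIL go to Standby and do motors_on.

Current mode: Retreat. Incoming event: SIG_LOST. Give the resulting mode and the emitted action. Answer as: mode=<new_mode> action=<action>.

current mode = Retreat; filter table to that mode:
  (Retreat, SIG_LOST) → (Survey, arm_retract)  ← event matches
  (Retreat, SIG_FAIL) → (Retreat, motors_on)
  (Retreat, SIG_FULL) → (Recover, motors_off)
  (Retreat, SIG_LOW) → (Manipulate, lamp_flash)
event = SIG_LOST selects (Survey, arm_retract)

mode=Survey action=arm_retract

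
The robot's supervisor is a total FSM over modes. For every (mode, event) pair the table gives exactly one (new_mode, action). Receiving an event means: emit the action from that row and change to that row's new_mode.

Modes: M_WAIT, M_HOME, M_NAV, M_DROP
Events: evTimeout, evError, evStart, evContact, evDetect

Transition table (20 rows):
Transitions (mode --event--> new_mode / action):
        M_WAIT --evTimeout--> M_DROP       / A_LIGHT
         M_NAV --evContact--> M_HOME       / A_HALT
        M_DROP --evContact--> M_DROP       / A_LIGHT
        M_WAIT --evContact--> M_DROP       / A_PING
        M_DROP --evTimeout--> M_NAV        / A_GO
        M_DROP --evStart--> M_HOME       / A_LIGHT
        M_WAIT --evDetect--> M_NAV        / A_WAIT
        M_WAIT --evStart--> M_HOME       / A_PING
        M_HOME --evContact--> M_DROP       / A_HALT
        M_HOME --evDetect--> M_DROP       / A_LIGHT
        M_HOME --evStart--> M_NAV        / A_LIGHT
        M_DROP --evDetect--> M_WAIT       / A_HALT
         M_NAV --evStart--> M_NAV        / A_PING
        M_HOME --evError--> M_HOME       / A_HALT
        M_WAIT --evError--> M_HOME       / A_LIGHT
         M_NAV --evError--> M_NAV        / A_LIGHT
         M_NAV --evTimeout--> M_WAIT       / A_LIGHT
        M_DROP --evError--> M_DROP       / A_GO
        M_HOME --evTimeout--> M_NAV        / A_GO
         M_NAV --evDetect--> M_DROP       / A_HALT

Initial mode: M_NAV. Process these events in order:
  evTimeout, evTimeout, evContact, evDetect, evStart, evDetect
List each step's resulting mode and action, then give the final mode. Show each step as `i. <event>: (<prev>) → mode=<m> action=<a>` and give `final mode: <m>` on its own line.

1. evTimeout: (M_NAV) → mode=M_WAIT action=A_LIGHT
2. evTimeout: (M_WAIT) → mode=M_DROP action=A_LIGHT
3. evContact: (M_DROP) → mode=M_DROP action=A_LIGHT
4. evDetect: (M_DROP) → mode=M_WAIT action=A_HALT
5. evStart: (M_WAIT) → mode=M_HOME action=A_PING
6. evDetect: (M_HOME) → mode=M_DROP action=A_LIGHT

final mode: M_DROP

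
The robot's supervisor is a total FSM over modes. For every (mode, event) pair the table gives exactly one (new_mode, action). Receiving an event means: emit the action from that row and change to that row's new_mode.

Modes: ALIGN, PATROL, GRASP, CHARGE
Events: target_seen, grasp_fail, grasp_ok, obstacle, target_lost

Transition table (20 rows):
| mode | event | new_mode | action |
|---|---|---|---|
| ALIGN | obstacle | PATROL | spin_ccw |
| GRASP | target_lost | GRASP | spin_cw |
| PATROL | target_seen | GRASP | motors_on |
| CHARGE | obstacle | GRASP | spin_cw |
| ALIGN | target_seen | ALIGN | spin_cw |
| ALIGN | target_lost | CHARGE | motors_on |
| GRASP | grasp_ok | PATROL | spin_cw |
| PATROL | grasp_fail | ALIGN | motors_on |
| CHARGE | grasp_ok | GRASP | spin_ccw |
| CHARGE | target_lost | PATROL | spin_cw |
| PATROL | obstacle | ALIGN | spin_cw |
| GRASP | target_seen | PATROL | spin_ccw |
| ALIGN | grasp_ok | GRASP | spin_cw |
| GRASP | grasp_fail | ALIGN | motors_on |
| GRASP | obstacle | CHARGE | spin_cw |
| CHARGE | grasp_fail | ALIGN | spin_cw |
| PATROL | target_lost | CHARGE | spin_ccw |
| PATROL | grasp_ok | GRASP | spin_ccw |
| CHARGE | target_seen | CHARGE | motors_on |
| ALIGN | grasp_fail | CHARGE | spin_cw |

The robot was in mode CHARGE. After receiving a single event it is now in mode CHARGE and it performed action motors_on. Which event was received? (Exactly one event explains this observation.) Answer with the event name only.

target_seen

try target_seen: (CHARGE, target_seen) → (CHARGE, motors_on)  ← matches
try grasp_fail: (CHARGE, grasp_fail) → (ALIGN, spin_cw)
try grasp_ok: (CHARGE, grasp_ok) → (GRASP, spin_ccw)
try obstacle: (CHARGE, obstacle) → (GRASP, spin_cw)
try target_lost: (CHARGE, target_lost) → (PATROL, spin_cw)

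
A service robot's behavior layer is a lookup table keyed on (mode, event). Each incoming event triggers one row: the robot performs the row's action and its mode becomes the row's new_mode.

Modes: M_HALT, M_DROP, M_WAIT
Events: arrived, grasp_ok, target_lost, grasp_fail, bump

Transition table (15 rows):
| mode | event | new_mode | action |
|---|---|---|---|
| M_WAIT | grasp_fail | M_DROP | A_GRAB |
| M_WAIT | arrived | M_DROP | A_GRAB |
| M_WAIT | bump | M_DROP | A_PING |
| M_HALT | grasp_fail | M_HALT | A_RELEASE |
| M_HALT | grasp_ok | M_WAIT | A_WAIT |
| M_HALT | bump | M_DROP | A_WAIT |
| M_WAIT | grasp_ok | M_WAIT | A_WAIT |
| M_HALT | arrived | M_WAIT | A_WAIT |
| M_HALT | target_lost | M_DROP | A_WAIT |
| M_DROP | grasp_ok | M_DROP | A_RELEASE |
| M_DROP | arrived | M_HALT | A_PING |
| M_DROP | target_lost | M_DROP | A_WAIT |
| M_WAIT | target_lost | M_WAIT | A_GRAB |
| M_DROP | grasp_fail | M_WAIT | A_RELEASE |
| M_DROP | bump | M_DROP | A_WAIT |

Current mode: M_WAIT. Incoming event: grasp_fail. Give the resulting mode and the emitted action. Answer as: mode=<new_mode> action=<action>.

mode=M_DROP action=A_GRAB

current mode = M_WAIT; filter table to that mode:
  (M_WAIT, grasp_fail) → (M_DROP, A_GRAB)  ← event matches
  (M_WAIT, arrived) → (M_DROP, A_GRAB)
  (M_WAIT, bump) → (M_DROP, A_PING)
  (M_WAIT, grasp_ok) → (M_WAIT, A_WAIT)
  (M_WAIT, target_lost) → (M_WAIT, A_GRAB)
event = grasp_fail selects (M_DROP, A_GRAB)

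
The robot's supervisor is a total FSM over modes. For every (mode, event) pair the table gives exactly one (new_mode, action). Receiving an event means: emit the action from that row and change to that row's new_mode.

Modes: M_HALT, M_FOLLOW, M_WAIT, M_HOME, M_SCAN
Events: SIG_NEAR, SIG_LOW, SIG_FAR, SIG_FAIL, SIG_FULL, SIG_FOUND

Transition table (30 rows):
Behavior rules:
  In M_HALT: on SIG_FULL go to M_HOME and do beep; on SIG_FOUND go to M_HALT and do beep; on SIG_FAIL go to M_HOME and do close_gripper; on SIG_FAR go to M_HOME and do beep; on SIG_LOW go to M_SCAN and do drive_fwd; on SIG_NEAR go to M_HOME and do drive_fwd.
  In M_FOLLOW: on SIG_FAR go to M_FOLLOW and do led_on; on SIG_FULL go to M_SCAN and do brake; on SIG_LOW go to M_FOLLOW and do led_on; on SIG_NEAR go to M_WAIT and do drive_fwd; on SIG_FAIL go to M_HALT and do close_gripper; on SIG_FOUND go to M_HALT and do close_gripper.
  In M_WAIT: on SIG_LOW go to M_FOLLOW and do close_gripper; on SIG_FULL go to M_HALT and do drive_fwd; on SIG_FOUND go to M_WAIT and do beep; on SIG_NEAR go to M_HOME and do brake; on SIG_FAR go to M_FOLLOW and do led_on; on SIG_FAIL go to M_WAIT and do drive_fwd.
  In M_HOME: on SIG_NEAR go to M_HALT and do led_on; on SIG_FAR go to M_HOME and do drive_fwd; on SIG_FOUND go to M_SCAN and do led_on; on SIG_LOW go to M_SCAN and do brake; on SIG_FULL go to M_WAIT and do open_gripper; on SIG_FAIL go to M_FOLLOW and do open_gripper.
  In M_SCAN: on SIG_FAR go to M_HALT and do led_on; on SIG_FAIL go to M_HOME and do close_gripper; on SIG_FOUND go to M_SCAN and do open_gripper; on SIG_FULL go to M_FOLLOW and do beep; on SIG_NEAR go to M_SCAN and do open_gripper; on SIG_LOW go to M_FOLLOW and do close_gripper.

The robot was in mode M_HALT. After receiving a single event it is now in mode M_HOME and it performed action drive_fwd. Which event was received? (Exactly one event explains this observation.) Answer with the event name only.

SIG_NEAR

try SIG_NEAR: (M_HALT, SIG_NEAR) → (M_HOME, drive_fwd)  ← matches
try SIG_LOW: (M_HALT, SIG_LOW) → (M_SCAN, drive_fwd)
try SIG_FAR: (M_HALT, SIG_FAR) → (M_HOME, beep)
try SIG_FAIL: (M_HALT, SIG_FAIL) → (M_HOME, close_gripper)
try SIG_FULL: (M_HALT, SIG_FULL) → (M_HOME, beep)
try SIG_FOUND: (M_HALT, SIG_FOUND) → (M_HALT, beep)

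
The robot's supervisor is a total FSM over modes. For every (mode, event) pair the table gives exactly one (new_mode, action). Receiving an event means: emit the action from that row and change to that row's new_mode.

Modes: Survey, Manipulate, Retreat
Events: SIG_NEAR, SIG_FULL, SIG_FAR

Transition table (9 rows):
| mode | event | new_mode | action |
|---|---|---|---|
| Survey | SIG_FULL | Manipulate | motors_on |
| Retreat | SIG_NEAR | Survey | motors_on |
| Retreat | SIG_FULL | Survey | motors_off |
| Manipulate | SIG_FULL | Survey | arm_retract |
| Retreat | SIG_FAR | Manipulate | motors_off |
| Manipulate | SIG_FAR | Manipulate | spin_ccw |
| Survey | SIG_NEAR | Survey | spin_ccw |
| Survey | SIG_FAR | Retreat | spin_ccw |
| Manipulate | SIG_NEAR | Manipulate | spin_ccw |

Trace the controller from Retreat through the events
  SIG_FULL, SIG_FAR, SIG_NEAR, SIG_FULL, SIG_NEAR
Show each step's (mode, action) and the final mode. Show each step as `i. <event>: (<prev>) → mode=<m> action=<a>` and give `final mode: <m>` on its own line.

1. SIG_FULL: (Retreat) → mode=Survey action=motors_off
2. SIG_FAR: (Survey) → mode=Retreat action=spin_ccw
3. SIG_NEAR: (Retreat) → mode=Survey action=motors_on
4. SIG_FULL: (Survey) → mode=Manipulate action=motors_on
5. SIG_NEAR: (Manipulate) → mode=Manipulate action=spin_ccw

final mode: Manipulate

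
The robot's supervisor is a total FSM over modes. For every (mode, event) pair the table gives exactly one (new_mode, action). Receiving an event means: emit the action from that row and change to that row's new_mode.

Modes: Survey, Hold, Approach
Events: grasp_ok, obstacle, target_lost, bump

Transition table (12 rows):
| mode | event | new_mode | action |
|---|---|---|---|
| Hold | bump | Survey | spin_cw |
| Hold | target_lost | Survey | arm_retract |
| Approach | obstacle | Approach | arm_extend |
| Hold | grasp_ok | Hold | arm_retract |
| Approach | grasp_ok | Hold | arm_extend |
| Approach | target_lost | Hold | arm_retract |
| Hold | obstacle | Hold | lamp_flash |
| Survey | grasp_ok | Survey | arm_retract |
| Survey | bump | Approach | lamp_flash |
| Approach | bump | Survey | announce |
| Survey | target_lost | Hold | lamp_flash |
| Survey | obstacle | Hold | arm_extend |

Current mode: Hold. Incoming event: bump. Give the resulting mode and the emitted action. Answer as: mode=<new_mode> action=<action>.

current mode = Hold; filter table to that mode:
  (Hold, bump) → (Survey, spin_cw)  ← event matches
  (Hold, target_lost) → (Survey, arm_retract)
  (Hold, grasp_ok) → (Hold, arm_retract)
  (Hold, obstacle) → (Hold, lamp_flash)
event = bump selects (Survey, spin_cw)

mode=Survey action=spin_cw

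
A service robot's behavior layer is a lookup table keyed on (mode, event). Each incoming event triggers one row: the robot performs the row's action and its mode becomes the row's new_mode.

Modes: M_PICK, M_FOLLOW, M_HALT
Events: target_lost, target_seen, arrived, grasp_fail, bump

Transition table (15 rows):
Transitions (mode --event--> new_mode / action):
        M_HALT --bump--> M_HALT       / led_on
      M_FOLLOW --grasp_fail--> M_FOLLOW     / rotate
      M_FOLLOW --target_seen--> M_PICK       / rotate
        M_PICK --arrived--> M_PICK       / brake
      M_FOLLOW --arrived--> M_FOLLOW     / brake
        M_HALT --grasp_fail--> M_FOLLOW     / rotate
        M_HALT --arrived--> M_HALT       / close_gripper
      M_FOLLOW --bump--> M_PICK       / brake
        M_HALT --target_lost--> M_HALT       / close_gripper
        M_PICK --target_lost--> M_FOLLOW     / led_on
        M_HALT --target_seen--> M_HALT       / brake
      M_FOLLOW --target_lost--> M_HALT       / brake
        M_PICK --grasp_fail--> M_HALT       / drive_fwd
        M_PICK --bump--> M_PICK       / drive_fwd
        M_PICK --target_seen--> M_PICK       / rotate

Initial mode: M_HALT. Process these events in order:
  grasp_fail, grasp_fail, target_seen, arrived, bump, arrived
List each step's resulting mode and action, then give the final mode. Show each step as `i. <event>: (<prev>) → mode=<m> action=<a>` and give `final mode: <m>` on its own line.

final mode: M_PICK

1. grasp_fail: (M_HALT) → mode=M_FOLLOW action=rotate
2. grasp_fail: (M_FOLLOW) → mode=M_FOLLOW action=rotate
3. target_seen: (M_FOLLOW) → mode=M_PICK action=rotate
4. arrived: (M_PICK) → mode=M_PICK action=brake
5. bump: (M_PICK) → mode=M_PICK action=drive_fwd
6. arrived: (M_PICK) → mode=M_PICK action=brake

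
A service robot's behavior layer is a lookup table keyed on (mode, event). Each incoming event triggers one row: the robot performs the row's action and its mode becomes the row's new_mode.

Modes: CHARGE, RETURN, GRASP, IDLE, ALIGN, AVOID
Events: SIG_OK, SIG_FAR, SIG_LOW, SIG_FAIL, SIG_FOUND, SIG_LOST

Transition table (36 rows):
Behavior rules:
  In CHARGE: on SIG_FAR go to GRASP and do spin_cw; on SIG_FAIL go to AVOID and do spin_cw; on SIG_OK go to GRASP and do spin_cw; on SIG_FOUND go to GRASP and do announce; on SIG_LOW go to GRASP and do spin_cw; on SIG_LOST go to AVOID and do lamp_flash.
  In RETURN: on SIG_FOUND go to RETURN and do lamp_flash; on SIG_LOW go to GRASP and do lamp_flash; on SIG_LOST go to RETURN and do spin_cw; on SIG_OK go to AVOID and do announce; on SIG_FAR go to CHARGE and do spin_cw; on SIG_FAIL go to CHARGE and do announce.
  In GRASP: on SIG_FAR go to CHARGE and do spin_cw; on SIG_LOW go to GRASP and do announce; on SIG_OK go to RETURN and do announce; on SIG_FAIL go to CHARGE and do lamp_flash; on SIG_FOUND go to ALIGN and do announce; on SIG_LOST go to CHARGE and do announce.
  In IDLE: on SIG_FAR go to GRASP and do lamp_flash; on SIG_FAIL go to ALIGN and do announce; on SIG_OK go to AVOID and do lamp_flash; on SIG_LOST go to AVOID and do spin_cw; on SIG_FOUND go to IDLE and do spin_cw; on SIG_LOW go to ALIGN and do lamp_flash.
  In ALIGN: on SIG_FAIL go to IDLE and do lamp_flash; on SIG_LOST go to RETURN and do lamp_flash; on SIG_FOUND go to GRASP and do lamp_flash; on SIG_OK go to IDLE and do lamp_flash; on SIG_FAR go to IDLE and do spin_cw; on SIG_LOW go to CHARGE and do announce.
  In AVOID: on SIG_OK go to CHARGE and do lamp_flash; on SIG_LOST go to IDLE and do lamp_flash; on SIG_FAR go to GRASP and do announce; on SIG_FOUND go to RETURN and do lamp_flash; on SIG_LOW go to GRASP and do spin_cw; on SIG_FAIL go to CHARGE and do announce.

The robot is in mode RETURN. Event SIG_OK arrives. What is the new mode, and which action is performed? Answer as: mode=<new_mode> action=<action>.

mode=AVOID action=announce

current mode = RETURN; filter table to that mode:
  (RETURN, SIG_FOUND) → (RETURN, lamp_flash)
  (RETURN, SIG_LOW) → (GRASP, lamp_flash)
  (RETURN, SIG_LOST) → (RETURN, spin_cw)
  (RETURN, SIG_OK) → (AVOID, announce)  ← event matches
  (RETURN, SIG_FAR) → (CHARGE, spin_cw)
  (RETURN, SIG_FAIL) → (CHARGE, announce)
event = SIG_OK selects (AVOID, announce)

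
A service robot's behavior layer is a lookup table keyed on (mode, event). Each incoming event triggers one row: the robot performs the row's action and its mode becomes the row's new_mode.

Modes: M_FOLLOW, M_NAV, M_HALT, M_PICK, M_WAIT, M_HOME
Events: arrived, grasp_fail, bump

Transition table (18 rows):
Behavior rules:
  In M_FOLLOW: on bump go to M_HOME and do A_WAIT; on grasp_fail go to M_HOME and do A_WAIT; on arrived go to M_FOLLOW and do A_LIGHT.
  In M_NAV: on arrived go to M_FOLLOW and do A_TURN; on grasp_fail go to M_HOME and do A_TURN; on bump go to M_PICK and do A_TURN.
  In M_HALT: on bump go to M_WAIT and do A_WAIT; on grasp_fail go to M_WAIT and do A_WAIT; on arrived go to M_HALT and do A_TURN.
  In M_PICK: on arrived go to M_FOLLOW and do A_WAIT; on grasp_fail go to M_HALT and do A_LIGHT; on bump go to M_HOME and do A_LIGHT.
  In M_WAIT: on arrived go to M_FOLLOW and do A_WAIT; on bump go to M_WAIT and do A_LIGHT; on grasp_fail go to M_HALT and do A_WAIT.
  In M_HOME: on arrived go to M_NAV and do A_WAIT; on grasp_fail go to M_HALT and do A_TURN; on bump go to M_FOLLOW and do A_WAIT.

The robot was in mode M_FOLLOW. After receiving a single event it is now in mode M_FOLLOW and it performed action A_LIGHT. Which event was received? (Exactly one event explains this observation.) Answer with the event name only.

try arrived: (M_FOLLOW, arrived) → (M_FOLLOW, A_LIGHT)  ← matches
try grasp_fail: (M_FOLLOW, grasp_fail) → (M_HOME, A_WAIT)
try bump: (M_FOLLOW, bump) → (M_HOME, A_WAIT)

arrived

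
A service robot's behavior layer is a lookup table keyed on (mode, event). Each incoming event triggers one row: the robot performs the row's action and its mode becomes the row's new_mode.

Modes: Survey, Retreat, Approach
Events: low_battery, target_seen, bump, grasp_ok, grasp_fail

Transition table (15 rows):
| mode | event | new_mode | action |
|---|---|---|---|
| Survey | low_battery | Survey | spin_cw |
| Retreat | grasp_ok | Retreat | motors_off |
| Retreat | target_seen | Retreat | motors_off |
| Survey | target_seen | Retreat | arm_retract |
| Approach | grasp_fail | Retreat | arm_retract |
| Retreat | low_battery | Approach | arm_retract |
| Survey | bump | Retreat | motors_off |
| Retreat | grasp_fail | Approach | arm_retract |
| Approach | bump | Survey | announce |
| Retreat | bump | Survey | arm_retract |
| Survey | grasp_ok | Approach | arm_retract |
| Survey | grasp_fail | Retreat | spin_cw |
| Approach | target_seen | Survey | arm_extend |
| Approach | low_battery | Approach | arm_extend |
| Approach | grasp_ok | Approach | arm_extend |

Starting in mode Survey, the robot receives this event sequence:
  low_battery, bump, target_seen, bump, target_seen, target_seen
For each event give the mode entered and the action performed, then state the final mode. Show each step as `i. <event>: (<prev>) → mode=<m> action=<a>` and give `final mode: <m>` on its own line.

1. low_battery: (Survey) → mode=Survey action=spin_cw
2. bump: (Survey) → mode=Retreat action=motors_off
3. target_seen: (Retreat) → mode=Retreat action=motors_off
4. bump: (Retreat) → mode=Survey action=arm_retract
5. target_seen: (Survey) → mode=Retreat action=arm_retract
6. target_seen: (Retreat) → mode=Retreat action=motors_off

final mode: Retreat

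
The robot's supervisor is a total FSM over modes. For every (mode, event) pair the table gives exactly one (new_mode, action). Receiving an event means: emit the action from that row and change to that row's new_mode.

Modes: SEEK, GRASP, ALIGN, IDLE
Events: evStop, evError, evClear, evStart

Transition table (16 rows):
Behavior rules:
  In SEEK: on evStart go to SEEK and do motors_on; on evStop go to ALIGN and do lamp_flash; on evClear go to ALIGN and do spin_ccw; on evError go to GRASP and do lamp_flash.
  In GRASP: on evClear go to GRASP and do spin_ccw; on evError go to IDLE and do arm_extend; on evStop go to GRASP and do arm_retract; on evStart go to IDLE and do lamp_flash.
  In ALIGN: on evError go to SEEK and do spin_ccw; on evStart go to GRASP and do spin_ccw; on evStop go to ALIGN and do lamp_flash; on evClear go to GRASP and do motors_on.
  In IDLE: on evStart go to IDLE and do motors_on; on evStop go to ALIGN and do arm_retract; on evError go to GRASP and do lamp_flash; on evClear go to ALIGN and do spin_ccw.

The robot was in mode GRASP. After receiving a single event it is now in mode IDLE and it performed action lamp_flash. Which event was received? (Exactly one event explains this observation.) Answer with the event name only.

try evStop: (GRASP, evStop) → (GRASP, arm_retract)
try evError: (GRASP, evError) → (IDLE, arm_extend)
try evClear: (GRASP, evClear) → (GRASP, spin_ccw)
try evStart: (GRASP, evStart) → (IDLE, lamp_flash)  ← matches

evStart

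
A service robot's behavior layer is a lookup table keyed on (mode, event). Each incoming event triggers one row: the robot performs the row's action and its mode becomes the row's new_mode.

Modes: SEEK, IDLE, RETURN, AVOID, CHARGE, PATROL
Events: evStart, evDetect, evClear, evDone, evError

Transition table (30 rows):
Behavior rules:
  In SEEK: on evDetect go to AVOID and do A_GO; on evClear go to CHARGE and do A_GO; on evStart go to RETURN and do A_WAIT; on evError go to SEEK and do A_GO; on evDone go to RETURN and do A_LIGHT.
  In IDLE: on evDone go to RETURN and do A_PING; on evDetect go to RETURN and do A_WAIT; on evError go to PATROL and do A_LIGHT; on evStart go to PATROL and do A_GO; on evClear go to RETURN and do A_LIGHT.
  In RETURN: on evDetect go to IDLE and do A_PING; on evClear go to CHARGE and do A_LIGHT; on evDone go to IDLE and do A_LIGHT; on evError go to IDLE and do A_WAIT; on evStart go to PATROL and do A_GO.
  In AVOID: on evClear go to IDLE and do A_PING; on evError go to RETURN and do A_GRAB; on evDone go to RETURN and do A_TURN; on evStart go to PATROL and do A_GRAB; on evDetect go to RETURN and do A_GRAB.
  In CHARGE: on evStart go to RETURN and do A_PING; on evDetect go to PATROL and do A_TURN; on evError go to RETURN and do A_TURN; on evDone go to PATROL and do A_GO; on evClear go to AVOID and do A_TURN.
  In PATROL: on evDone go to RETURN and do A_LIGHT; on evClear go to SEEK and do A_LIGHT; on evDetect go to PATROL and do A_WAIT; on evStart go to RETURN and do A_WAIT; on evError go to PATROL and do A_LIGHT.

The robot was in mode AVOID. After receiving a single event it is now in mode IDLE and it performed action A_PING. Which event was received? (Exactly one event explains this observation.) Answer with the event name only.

evClear

try evStart: (AVOID, evStart) → (PATROL, A_GRAB)
try evDetect: (AVOID, evDetect) → (RETURN, A_GRAB)
try evClear: (AVOID, evClear) → (IDLE, A_PING)  ← matches
try evDone: (AVOID, evDone) → (RETURN, A_TURN)
try evError: (AVOID, evError) → (RETURN, A_GRAB)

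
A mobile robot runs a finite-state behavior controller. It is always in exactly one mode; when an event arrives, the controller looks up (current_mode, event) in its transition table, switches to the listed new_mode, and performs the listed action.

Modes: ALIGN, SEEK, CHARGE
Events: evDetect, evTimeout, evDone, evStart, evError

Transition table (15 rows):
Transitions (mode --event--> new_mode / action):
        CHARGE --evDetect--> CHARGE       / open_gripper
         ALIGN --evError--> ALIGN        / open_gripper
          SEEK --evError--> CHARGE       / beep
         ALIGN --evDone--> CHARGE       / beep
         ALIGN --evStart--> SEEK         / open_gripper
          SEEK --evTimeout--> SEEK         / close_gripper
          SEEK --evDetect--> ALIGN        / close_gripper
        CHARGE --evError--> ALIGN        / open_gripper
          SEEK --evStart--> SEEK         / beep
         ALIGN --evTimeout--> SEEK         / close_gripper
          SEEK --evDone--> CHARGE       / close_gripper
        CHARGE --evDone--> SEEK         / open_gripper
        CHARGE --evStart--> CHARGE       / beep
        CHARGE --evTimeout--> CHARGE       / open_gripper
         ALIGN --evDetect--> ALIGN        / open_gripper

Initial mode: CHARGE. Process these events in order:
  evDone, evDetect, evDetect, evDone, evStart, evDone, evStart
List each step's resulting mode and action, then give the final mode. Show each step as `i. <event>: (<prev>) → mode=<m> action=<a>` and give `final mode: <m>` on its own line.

final mode: SEEK

1. evDone: (CHARGE) → mode=SEEK action=open_gripper
2. evDetect: (SEEK) → mode=ALIGN action=close_gripper
3. evDetect: (ALIGN) → mode=ALIGN action=open_gripper
4. evDone: (ALIGN) → mode=CHARGE action=beep
5. evStart: (CHARGE) → mode=CHARGE action=beep
6. evDone: (CHARGE) → mode=SEEK action=open_gripper
7. evStart: (SEEK) → mode=SEEK action=beep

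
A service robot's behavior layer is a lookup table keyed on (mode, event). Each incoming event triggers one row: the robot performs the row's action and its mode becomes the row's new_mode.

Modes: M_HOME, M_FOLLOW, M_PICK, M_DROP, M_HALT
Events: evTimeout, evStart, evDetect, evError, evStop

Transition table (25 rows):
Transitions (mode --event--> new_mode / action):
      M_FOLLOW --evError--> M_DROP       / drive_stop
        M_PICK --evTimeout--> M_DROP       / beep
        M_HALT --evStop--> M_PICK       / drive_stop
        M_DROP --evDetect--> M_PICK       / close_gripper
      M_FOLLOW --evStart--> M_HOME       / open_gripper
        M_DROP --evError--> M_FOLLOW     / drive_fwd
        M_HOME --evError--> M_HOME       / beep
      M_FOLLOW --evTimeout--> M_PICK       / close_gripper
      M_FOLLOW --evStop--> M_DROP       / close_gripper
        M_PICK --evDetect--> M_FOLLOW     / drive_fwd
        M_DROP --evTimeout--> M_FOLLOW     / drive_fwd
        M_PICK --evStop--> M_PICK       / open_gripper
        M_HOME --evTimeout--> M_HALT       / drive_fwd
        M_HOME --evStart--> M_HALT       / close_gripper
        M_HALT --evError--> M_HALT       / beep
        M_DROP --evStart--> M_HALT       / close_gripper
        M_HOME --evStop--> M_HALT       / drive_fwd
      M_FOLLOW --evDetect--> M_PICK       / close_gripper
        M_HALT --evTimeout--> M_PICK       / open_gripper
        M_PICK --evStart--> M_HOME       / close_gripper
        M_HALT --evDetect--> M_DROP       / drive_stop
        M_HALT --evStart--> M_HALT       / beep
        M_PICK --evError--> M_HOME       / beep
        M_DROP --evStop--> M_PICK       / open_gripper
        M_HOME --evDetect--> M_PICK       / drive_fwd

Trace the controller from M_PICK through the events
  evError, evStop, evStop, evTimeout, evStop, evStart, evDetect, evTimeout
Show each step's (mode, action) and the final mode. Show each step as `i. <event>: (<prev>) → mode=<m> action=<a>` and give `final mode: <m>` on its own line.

1. evError: (M_PICK) → mode=M_HOME action=beep
2. evStop: (M_HOME) → mode=M_HALT action=drive_fwd
3. evStop: (M_HALT) → mode=M_PICK action=drive_stop
4. evTimeout: (M_PICK) → mode=M_DROP action=beep
5. evStop: (M_DROP) → mode=M_PICK action=open_gripper
6. evStart: (M_PICK) → mode=M_HOME action=close_gripper
7. evDetect: (M_HOME) → mode=M_PICK action=drive_fwd
8. evTimeout: (M_PICK) → mode=M_DROP action=beep

final mode: M_DROP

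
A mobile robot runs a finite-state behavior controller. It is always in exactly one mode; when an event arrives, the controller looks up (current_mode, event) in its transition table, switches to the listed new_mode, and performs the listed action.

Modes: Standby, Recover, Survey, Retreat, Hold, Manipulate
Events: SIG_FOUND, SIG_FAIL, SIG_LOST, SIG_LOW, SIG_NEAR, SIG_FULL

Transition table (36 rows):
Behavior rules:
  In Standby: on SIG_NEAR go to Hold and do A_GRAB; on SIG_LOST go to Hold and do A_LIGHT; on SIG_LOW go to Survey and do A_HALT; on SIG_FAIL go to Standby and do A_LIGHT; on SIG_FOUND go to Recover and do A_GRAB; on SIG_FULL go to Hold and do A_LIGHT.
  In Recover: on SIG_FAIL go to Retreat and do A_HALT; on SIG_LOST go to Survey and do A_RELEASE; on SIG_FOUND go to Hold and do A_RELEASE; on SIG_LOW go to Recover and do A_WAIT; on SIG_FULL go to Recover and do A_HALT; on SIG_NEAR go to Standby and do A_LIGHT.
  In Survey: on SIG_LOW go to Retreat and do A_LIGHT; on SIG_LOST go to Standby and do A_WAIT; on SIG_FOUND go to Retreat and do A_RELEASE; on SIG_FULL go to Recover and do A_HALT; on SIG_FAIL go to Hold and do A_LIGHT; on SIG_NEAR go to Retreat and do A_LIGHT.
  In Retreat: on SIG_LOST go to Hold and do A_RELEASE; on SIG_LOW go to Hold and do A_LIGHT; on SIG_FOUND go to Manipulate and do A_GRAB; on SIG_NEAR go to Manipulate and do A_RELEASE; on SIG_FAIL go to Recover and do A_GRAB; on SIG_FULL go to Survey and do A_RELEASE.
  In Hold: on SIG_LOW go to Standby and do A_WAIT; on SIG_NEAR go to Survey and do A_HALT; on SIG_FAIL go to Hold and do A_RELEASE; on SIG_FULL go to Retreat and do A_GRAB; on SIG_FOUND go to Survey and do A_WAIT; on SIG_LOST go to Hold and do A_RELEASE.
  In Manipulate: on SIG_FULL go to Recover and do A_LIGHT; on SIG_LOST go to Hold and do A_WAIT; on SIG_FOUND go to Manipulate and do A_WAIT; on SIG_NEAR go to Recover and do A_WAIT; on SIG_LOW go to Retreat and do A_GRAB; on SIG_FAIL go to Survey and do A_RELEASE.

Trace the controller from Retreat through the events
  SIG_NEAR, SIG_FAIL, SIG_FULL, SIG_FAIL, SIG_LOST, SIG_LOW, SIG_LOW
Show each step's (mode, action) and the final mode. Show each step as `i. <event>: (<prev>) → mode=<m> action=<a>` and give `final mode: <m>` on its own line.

final mode: Survey

1. SIG_NEAR: (Retreat) → mode=Manipulate action=A_RELEASE
2. SIG_FAIL: (Manipulate) → mode=Survey action=A_RELEASE
3. SIG_FULL: (Survey) → mode=Recover action=A_HALT
4. SIG_FAIL: (Recover) → mode=Retreat action=A_HALT
5. SIG_LOST: (Retreat) → mode=Hold action=A_RELEASE
6. SIG_LOW: (Hold) → mode=Standby action=A_WAIT
7. SIG_LOW: (Standby) → mode=Survey action=A_HALT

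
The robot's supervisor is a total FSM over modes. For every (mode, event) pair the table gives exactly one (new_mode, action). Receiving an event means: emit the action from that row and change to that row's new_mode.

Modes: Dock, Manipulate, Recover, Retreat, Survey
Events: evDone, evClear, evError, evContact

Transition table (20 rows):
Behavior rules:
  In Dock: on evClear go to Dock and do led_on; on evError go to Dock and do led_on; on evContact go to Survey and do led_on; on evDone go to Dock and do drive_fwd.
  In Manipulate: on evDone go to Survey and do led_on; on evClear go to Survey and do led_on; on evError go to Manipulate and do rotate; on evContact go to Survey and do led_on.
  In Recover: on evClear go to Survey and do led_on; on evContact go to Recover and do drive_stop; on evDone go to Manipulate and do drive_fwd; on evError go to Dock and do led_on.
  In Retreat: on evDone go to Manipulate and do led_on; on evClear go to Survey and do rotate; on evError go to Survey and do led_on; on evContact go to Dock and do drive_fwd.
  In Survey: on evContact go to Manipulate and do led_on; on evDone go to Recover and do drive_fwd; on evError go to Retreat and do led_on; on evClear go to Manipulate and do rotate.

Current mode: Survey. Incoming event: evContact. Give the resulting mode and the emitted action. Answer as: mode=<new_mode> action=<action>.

mode=Manipulate action=led_on

current mode = Survey; filter table to that mode:
  (Survey, evContact) → (Manipulate, led_on)  ← event matches
  (Survey, evDone) → (Recover, drive_fwd)
  (Survey, evError) → (Retreat, led_on)
  (Survey, evClear) → (Manipulate, rotate)
event = evContact selects (Manipulate, led_on)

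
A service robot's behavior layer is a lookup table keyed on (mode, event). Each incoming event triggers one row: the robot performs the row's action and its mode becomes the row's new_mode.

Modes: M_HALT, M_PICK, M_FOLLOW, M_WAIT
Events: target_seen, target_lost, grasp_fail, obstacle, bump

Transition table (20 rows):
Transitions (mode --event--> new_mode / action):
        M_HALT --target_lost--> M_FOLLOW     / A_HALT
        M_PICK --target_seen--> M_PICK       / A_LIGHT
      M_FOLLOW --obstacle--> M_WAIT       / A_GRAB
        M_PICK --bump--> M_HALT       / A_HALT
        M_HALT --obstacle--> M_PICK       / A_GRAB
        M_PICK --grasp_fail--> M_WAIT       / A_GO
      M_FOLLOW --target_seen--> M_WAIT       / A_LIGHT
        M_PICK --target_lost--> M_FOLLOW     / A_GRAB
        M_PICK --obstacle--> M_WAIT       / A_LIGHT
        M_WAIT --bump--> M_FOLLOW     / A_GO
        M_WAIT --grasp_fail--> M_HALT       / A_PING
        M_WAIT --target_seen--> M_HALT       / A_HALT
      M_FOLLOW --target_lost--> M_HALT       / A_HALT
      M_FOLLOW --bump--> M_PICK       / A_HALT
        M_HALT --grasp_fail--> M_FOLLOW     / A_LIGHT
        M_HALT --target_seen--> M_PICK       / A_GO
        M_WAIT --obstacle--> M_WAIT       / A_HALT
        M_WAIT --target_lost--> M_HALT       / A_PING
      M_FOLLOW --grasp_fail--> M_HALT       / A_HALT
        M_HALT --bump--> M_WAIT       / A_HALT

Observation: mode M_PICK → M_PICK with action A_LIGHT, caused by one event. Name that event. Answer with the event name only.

target_seen

try target_seen: (M_PICK, target_seen) → (M_PICK, A_LIGHT)  ← matches
try target_lost: (M_PICK, target_lost) → (M_FOLLOW, A_GRAB)
try grasp_fail: (M_PICK, grasp_fail) → (M_WAIT, A_GO)
try obstacle: (M_PICK, obstacle) → (M_WAIT, A_LIGHT)
try bump: (M_PICK, bump) → (M_HALT, A_HALT)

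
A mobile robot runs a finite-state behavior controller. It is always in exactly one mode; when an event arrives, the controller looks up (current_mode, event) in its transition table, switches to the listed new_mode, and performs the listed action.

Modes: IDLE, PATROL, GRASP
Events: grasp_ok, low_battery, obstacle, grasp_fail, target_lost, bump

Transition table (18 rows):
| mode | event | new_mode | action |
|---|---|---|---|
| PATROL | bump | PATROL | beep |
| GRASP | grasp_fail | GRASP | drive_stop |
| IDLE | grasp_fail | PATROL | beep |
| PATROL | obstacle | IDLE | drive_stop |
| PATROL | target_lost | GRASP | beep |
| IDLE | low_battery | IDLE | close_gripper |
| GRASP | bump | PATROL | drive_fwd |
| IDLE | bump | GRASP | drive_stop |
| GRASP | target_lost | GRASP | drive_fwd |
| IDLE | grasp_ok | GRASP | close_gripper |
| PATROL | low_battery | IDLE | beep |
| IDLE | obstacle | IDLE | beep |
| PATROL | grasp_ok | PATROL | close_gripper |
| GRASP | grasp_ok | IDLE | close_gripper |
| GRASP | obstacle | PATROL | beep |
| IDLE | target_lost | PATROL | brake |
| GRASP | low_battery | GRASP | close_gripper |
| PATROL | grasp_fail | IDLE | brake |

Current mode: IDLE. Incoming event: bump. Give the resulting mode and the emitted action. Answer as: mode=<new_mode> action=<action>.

current mode = IDLE; filter table to that mode:
  (IDLE, grasp_fail) → (PATROL, beep)
  (IDLE, low_battery) → (IDLE, close_gripper)
  (IDLE, bump) → (GRASP, drive_stop)  ← event matches
  (IDLE, grasp_ok) → (GRASP, close_gripper)
  (IDLE, obstacle) → (IDLE, beep)
  (IDLE, target_lost) → (PATROL, brake)
event = bump selects (GRASP, drive_stop)

mode=GRASP action=drive_stop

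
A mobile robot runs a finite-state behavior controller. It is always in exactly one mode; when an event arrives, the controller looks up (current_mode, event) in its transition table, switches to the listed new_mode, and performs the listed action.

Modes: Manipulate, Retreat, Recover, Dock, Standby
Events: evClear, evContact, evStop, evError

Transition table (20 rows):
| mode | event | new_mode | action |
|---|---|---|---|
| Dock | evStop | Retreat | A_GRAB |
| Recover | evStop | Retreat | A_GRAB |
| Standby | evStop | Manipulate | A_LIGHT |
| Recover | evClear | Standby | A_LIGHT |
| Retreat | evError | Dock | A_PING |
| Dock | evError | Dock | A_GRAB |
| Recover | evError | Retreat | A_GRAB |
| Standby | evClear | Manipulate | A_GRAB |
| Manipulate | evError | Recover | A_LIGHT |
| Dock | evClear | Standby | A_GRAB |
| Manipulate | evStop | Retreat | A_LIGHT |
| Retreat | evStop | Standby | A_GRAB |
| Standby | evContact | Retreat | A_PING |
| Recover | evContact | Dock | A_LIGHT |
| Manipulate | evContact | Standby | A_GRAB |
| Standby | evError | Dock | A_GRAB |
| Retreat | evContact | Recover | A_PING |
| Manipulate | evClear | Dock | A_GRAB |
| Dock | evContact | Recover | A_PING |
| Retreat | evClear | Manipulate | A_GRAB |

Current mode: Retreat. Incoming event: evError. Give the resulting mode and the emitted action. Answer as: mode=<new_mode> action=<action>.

current mode = Retreat; filter table to that mode:
  (Retreat, evError) → (Dock, A_PING)  ← event matches
  (Retreat, evStop) → (Standby, A_GRAB)
  (Retreat, evContact) → (Recover, A_PING)
  (Retreat, evClear) → (Manipulate, A_GRAB)
event = evError selects (Dock, A_PING)

mode=Dock action=A_PING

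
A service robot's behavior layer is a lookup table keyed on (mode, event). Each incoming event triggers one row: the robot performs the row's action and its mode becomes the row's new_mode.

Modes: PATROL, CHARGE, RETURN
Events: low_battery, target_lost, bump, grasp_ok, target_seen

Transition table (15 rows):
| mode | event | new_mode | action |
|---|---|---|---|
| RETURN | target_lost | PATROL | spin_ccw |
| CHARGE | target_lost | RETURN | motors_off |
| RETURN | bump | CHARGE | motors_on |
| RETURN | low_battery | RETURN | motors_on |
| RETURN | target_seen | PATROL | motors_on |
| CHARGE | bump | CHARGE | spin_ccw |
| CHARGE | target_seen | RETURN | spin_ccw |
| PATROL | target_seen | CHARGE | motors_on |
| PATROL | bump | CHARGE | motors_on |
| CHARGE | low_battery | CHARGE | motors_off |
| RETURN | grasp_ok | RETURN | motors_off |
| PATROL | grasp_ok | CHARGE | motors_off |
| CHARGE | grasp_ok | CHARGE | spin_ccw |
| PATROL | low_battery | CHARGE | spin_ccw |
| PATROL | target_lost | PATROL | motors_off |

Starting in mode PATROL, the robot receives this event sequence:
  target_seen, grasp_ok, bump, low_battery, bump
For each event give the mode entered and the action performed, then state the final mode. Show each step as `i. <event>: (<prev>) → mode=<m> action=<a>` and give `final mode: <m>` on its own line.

1. target_seen: (PATROL) → mode=CHARGE action=motors_on
2. grasp_ok: (CHARGE) → mode=CHARGE action=spin_ccw
3. bump: (CHARGE) → mode=CHARGE action=spin_ccw
4. low_battery: (CHARGE) → mode=CHARGE action=motors_off
5. bump: (CHARGE) → mode=CHARGE action=spin_ccw

final mode: CHARGE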